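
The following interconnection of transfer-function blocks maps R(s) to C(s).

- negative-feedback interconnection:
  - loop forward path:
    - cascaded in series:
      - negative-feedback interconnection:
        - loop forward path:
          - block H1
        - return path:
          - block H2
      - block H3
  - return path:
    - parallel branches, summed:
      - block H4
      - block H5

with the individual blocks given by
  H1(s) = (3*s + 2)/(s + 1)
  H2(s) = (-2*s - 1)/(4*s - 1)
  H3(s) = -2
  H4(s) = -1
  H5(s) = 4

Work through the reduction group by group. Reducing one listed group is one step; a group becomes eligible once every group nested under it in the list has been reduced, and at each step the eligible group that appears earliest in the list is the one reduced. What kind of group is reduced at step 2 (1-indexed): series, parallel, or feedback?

Step 1 - collapse the loop (H1 forward, H2 return)
Step 2 - combine [H1/(1+H1*H2)], H3 in series
Step 3 - combine H4, H5 in parallel
Step 4 - close the feedback loop around ([H1/(1+H1*H2)]*H3), (H4+H5)
Step 2 collapses a series group.

Hence the answer: series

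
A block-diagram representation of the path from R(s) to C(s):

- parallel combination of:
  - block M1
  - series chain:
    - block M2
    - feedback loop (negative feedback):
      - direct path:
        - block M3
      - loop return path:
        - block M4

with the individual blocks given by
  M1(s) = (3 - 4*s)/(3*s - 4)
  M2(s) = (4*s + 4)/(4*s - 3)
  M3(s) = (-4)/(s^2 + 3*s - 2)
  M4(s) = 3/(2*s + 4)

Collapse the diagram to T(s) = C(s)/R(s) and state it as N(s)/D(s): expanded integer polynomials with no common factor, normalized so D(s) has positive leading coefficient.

1. close the feedback loop around M3, M4, giving (-4*s - 8)/(s^3 + 5*s^2 + 4*s - 10)
2. series reduction of M2, [M3/(1+M3*M4)], giving (-16*s^2 - 48*s - 32)/(4*s^4 + 17*s^3 + s^2 - 52*s + 30)
3. combine M1, (M2*[M3/(1+M3*M4)]) in parallel, which is the overall transfer function T(s) = C(s)/R(s) in lowest terms

Final answer: (-16*s^5 - 56*s^4 - s^3 + 131*s^2 - 180*s + 218)/(12*s^5 + 35*s^4 - 65*s^3 - 160*s^2 + 298*s - 120)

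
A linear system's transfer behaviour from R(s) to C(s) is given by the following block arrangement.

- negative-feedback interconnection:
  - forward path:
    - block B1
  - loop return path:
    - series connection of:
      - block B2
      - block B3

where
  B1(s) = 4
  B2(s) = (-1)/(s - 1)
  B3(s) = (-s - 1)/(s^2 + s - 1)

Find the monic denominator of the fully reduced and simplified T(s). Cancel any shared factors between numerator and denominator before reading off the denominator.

Reducing step by step:

Step 1. combine B2, B3 in series: (s + 1)/(s^3 - 2*s + 1)
Step 2. apply the feedback formula to B1, (B2*B3): (4*s^3 - 8*s + 4)/(s^3 + 2*s + 5)
The result of step 2 is T(s) in lowest terms. Its denominator already has leading coefficient 1, so it is monic as it stands.

Answer: s^3 + 2*s + 5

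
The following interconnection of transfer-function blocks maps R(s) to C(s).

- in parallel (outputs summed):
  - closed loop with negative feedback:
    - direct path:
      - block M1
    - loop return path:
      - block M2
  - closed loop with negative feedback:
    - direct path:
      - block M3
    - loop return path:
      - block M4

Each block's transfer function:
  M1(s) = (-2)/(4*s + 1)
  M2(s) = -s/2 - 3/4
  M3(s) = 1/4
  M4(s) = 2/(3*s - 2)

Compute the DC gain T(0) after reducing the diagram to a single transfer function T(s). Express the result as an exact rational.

Step 1 - feedback reduction of M1, M2 gives (-4)/(10*s + 5)
Step 2 - collapse the loop (M3 forward, M4 return) gives (3*s - 2)/(12*s - 6)
Step 3 - add [M1/(1+M1*M2)], [M3/(1+M3*M4)] (parallel) gives (30*s^2 - 53*s + 14)/(120*s^2 - 30)
The step-3 result is T(s). Setting s = 0: T(0) = 14/(-30) = -7/15.

Therefore the answer is -7/15.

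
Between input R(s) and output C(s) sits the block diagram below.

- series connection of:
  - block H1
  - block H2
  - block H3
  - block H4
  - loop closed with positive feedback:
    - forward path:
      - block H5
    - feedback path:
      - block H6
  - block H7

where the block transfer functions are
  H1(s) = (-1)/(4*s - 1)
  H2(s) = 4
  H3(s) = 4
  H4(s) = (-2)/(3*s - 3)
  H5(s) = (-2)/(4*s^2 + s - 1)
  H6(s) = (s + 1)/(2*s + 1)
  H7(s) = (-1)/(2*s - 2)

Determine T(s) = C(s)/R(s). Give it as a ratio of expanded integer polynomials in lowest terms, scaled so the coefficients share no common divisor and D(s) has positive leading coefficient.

(1) collapse the loop (H5 forward, H6 return) gives (-4*s - 2)/(8*s^3 + 6*s^2 + s + 1)
(2) multiply H1, H2, H3, H4, [H5/(1-H5*H6)], H7 (series), giving the overall T(s)

Answer: (64*s + 32)/(96*s^6 - 144*s^5 - 6*s^4 + 69*s^3 - 27*s^2 + 15*s - 3)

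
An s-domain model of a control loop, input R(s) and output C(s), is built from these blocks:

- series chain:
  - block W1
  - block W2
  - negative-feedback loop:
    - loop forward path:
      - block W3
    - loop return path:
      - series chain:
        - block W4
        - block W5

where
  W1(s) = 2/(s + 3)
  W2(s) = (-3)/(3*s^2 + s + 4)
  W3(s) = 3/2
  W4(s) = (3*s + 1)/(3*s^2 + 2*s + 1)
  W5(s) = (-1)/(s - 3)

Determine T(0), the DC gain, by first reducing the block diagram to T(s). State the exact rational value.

Reducing step by step:

Step 1 - series reduction of W4, W5: (-3*s - 1)/(3*s^3 - 7*s^2 - 5*s - 3)
Step 2 - feedback reduction of W3, (W4*W5): (9*s^3 - 21*s^2 - 15*s - 9)/(6*s^3 - 14*s^2 - 19*s - 9)
Step 3 - combine W1, W2, [W3/(1+W3*(W4*W5))] in series: (-54*s^3 + 126*s^2 + 90*s + 54)/(18*s^6 + 18*s^5 - 155*s^4 - 243*s^3 - 391*s^2 - 291*s - 108)
That last expression is T(s); at s = 0 only the constant terms survive, so T(0) = 54/(-108) = -1/2.

Answer: -1/2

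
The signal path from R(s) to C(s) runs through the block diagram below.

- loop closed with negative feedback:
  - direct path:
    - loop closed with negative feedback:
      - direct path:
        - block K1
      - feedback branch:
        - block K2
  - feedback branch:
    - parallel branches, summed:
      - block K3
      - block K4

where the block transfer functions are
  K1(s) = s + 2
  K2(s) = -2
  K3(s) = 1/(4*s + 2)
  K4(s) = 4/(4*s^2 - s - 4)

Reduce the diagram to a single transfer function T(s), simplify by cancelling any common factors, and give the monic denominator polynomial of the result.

Step 1: reduce the feedback loop with forward K1 and return K2 = (-s - 2)/(2*s + 3)
Step 2: sum the parallel branches K3, K4 = (4*s^2 + 15*s + 4)/(16*s^3 + 4*s^2 - 18*s - 8)
Step 3: reduce the feedback loop with forward [K1/(1+K1*K2)] and return (K3+K4) = (-16*s^4 - 36*s^3 + 10*s^2 + 44*s + 16)/(32*s^4 + 52*s^3 - 47*s^2 - 104*s - 32)
The result of step 3 is T(s) in lowest terms. Its denominator has leading coefficient 32; dividing the denominator through by 32 makes it monic.

Hence the answer: s^4 + 13*s^3/8 - 47*s^2/32 - 13*s/4 - 1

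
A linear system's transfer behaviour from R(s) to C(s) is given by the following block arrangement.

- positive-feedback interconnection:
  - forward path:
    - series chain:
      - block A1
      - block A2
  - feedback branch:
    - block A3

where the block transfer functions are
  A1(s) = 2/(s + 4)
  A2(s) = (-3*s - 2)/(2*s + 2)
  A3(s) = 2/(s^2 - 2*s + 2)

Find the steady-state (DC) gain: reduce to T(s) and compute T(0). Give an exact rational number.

Answer: -1/3

Working:
Step 1 - multiply A1, A2 (series); result (-3*s - 2)/(s^2 + 5*s + 4)
Step 2 - apply the feedback formula to (A1*A2), A3; result (-3*s^3 + 4*s^2 - 2*s - 4)/(s^4 + 3*s^3 - 4*s^2 + 8*s + 12)
Step 2 gives the overall T(s). Then T(0) = -4/12 = -1/3.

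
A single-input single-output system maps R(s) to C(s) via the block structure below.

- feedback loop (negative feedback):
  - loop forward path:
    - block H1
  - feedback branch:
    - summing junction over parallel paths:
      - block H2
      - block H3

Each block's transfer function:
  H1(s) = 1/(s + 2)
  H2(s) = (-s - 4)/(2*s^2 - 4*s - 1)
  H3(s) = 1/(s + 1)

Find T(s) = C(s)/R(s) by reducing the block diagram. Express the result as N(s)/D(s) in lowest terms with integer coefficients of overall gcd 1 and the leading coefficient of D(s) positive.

The answer is (2*s^3 - 2*s^2 - 5*s - 1)/(2*s^4 + 2*s^3 - 8*s^2 - 20*s - 7).

Reasoning:
[1] combine H2, H3 in parallel; result (s^2 - 9*s - 5)/(2*s^3 - 2*s^2 - 5*s - 1)
[2] apply the feedback formula to H1, (H2+H3): this yields T(s), and no further normalization is needed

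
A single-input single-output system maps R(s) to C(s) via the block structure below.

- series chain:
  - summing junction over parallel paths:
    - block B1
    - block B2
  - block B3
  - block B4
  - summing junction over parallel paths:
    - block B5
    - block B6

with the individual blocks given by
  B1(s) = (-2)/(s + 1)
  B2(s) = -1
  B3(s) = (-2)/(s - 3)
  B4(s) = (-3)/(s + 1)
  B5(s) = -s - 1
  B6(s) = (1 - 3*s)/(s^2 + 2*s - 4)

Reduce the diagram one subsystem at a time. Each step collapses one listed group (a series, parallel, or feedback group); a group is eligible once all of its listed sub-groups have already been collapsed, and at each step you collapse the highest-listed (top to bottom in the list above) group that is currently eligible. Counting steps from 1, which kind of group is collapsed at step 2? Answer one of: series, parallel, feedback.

The answer is parallel.

Reasoning:
[1] reduce the parallel group B1, B2
[2] combine B5, B6 in parallel
[3] series reduction of (B1+B2), B3, B4, (B5+B6)
So the answer for step 2 is parallel.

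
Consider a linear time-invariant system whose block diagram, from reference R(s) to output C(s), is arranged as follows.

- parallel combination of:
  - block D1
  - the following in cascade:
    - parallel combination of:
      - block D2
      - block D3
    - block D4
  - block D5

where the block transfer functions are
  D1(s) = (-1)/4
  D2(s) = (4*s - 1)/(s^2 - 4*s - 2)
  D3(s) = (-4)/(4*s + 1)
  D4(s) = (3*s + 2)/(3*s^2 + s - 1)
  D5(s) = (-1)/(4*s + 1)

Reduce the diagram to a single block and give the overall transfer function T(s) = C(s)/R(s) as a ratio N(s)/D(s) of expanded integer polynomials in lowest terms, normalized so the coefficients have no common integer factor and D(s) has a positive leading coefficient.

First reduce the diagram to T(s).

Step 1. sum the parallel branches D2, D3; result (12*s^2 + 16*s + 7)/(4*s^3 - 15*s^2 - 12*s - 2)
Step 2. combine (D2+D3), D4 in series; result (36*s^3 + 72*s^2 + 53*s + 14)/(12*s^5 - 41*s^4 - 55*s^3 - 3*s^2 + 10*s + 2)
Step 3. reduce the parallel group D1, ((D2+D3)*D4), D5, giving the overall T(s)

Answer: (-12*s^5 + 29*s^4 + 243*s^3 + 335*s^2 + 194*s + 46)/(48*s^5 - 164*s^4 - 220*s^3 - 12*s^2 + 40*s + 8)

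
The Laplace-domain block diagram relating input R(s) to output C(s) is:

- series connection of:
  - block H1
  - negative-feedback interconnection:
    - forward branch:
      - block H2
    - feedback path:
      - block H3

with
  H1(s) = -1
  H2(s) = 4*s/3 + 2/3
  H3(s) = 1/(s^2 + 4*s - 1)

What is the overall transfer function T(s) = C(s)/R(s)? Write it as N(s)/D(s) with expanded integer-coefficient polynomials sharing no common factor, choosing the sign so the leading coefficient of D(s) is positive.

The answer is (-4*s^3 - 18*s^2 - 4*s + 2)/(3*s^2 + 16*s - 1).

Reasoning:
Step 1 - feedback reduction of H2, H3 gives (4*s^3 + 18*s^2 + 4*s - 2)/(3*s^2 + 16*s - 1)
Step 2 - cascade H1, [H2/(1+H2*H3)], giving the overall T(s)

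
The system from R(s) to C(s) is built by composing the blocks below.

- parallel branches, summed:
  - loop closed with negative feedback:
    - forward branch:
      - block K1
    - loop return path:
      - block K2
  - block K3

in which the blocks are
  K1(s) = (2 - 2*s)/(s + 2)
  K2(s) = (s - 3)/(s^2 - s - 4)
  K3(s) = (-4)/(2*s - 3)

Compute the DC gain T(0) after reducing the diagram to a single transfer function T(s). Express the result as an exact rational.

The answer is 40/21.

Reasoning:
Step 1: reduce the feedback loop with forward K1 and return K2 -> (-2*s^3 + 4*s^2 + 6*s - 8)/(s^3 - s^2 + 2*s - 14)
Step 2: reduce the parallel group [K1/(1+K1*K2)], K3 -> (-4*s^4 + 10*s^3 + 4*s^2 - 42*s + 80)/(2*s^4 - 5*s^3 + 7*s^2 - 34*s + 42)
DC gain: substitute s = 0 into T(s) from step 2: T(0) = 80/42 = 40/21.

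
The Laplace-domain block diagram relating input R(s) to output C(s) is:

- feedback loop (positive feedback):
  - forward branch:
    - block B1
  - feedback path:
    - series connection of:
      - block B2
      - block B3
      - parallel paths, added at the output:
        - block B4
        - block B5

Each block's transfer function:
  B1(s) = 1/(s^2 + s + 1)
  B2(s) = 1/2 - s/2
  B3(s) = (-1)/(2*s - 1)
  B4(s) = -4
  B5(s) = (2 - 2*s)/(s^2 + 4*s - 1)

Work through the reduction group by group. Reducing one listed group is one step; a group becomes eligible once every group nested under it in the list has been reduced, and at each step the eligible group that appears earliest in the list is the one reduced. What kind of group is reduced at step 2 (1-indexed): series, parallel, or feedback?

(1) sum the parallel branches B4, B5
(2) reduce the series chain B2, B3, (B4+B5)
(3) feedback reduction of B1, (B2*B3*(B4+B5))
Step 2: series.

Hence the answer: series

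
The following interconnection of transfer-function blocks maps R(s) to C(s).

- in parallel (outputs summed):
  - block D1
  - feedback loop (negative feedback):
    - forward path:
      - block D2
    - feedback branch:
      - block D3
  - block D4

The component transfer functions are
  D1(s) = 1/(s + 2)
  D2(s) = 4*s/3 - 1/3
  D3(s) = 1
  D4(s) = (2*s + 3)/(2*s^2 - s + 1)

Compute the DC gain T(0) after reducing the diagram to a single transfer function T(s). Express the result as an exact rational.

Step 1. collapse the loop (D2 forward, D3 return) -> (4*s - 1)/(4*s + 2)
Step 2. parallel reduction of D1, [D2/(1+D2*D3)], D4 -> (8*s^4 + 26*s^3 + 25*s^2 + 49*s + 12)/(8*s^4 + 16*s^3 + 2*s^2 + 6*s + 4)
The step-2 result is T(s). Setting s = 0: T(0) = 12/4 = 3.

Therefore the answer is 3.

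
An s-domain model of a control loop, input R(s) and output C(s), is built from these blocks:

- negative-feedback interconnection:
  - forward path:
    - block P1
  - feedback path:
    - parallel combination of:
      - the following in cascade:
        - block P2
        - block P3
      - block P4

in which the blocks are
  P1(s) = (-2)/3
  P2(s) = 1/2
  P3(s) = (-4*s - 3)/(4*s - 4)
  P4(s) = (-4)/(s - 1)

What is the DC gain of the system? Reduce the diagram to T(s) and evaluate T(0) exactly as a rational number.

(1) multiply P2, P3 (series) gives (-4*s - 3)/(8*s - 8)
(2) combine (P2*P3), P4 in parallel gives (-4*s - 35)/(8*s - 8)
(3) apply the feedback formula to P1, ((P2*P3)+P4) gives (8 - 8*s)/(16*s + 23)
DC gain: substitute s = 0 into T(s) from step 3: T(0) = 8/23.

Final answer: 8/23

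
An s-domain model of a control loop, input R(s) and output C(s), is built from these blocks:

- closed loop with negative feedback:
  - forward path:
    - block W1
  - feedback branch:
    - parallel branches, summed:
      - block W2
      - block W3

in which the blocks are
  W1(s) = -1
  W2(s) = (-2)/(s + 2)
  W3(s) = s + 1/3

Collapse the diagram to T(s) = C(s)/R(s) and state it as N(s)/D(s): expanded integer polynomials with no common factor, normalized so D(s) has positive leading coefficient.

The answer is (3*s + 6)/(3*s^2 + 4*s - 10).

Reasoning:
(1) reduce the parallel group W2, W3 = (3*s^2 + 7*s - 4)/(3*s + 6)
(2) collapse the loop (W1 forward, (W2+W3) return) - this is the overall T(s), already in the required normalized form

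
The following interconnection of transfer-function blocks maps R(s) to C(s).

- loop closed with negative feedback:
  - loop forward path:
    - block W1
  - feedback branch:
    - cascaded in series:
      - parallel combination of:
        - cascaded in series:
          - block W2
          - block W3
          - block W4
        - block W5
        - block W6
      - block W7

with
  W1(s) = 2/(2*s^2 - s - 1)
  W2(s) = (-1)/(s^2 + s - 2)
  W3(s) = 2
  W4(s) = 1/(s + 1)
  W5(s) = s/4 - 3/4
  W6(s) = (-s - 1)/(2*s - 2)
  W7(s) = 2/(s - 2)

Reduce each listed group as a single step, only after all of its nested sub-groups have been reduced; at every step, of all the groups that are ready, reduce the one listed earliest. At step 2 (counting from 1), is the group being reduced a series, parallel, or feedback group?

Answer: parallel

Working:
(1) reduce the series chain W2, W3, W4
(2) sum the parallel branches (W2*W3*W4), W5, W6
(3) cascade ((W2*W3*W4)+W5+W6), W7
(4) close the feedback loop around W1, (((W2*W3*W4)+W5+W6)*W7)
Step 2: parallel.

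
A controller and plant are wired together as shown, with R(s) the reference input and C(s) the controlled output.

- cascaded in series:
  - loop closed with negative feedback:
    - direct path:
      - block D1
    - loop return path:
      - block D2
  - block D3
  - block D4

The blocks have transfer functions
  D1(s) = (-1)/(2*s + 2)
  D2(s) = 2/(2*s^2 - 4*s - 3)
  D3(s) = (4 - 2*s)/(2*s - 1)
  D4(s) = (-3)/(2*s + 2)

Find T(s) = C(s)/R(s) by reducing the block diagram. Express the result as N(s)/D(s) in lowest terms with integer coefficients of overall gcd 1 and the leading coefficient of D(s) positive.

First reduce the diagram to T(s).

Step 1. collapse the loop (D1 forward, D2 return): (-2*s^2 + 4*s + 3)/(4*s^3 - 4*s^2 - 14*s - 8)
Step 2. series reduction of [D1/(1+D1*D2)], D3, D4: this yields T(s), and no further normalization is needed

Answer: (-6*s^3 + 24*s^2 - 15*s - 18)/(8*s^5 - 4*s^4 - 36*s^3 - 26*s^2 + 6*s + 8)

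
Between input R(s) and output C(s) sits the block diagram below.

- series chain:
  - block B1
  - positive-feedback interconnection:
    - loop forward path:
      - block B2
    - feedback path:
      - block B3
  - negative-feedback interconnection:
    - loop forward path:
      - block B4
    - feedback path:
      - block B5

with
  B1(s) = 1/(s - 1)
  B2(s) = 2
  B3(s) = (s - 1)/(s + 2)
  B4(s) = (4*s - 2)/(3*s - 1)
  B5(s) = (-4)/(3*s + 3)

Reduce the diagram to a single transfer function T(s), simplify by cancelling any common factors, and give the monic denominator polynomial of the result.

Step 1: feedback reduction of B2, B3 -> (-2*s - 4)/(s - 4)
Step 2: collapse the loop (B4 forward, B5 return) -> (12*s^2 + 6*s - 6)/(9*s^2 - 10*s + 5)
Step 3: multiply B1, [B2/(1-B2*B3)], [B4/(1+B4*B5)] (series) -> (-24*s^3 - 60*s^2 - 12*s + 24)/(9*s^4 - 55*s^3 + 91*s^2 - 65*s + 20)
That last expression is T(s), already simplified. Scaling its denominator by 1/9 (the reciprocal of the leading coefficient) yields the monic denominator.

Hence the answer: s^4 - 55*s^3/9 + 91*s^2/9 - 65*s/9 + 20/9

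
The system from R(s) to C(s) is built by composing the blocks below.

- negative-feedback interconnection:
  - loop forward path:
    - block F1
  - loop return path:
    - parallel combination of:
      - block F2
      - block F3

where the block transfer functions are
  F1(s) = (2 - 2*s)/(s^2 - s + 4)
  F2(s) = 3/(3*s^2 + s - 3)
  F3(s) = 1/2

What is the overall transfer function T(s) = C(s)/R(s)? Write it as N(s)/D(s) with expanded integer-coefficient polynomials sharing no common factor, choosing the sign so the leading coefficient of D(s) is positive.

The answer is (-6*s^3 + 4*s^2 + 8*s - 6)/(3*s^4 - 5*s^3 + 10*s^2 + 5*s - 9).

Reasoning:
Step 1. parallel reduction of F2, F3 gives (3*s^2 + s + 3)/(6*s^2 + 2*s - 6)
Step 2. close the feedback loop around F1, (F2+F3) - this is the overall T(s), already in the required normalized form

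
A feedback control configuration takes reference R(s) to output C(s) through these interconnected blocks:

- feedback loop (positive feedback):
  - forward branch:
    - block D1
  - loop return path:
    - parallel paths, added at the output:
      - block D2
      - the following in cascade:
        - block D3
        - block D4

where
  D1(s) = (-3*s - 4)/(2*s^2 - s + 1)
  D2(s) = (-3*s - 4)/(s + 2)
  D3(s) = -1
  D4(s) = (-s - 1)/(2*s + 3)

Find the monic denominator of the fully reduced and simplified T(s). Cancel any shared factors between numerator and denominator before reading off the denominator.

(1) cascade D3, D4; result (s + 1)/(2*s + 3)
(2) parallel reduction of D2, (D3*D4); result (-5*s^2 - 14*s - 10)/(2*s^2 + 7*s + 6)
(3) feedback reduction of D1, (D2+(D3*D4)); result (-6*s^3 - 29*s^2 - 46*s - 24)/(4*s^4 - 3*s^3 - 55*s^2 - 85*s - 34)
T(s) is the step-3 result (common factors already cancelled). Leading coefficient of the denominator: 4. Divide through by 4 for the monic polynomial.

Final answer: s^4 - 3*s^3/4 - 55*s^2/4 - 85*s/4 - 17/2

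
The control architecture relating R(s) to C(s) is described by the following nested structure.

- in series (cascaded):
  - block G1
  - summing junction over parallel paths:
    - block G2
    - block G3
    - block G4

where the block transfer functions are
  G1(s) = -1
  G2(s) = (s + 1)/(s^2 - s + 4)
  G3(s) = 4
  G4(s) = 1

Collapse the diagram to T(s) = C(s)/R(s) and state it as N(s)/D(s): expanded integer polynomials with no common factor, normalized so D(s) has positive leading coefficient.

[1] parallel reduction of G2, G3, G4 gives (5*s^2 - 4*s + 21)/(s^2 - s + 4)
[2] reduce the series chain G1, (G2+G3+G4); the result is T(s) itself (integer coefficients, no common factor, positive leading denominator coefficient)

Answer: (-5*s^2 + 4*s - 21)/(s^2 - s + 4)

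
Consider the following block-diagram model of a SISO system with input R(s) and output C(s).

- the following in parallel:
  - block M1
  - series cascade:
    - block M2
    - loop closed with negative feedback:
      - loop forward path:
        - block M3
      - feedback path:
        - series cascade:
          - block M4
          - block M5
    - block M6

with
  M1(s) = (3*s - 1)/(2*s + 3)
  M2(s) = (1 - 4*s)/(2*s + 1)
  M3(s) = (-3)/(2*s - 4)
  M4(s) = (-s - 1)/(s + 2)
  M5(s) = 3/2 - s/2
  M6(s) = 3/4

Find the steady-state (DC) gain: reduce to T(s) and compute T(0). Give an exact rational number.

Reducing step by step:

Step 1: cascade M4, M5 -> (s^2 - 2*s - 3)/(2*s + 4)
Step 2: collapse the loop (M3 forward, (M4*M5) return) -> (-6*s - 12)/(s^2 + 6*s - 7)
Step 3: multiply M2, [M3/(1+M3*(M4*M5))], M6 (series) -> (36*s^2 + 63*s - 18)/(4*s^3 + 26*s^2 - 16*s - 14)
Step 4: add M1, (M2*[M3/(1+M3*(M4*M5))]*M6) (parallel) -> (12*s^4 + 146*s^3 + 160*s^2 + 127*s - 40)/(8*s^4 + 64*s^3 + 46*s^2 - 76*s - 42)
Evaluating the step-4 result (the overall T(s)) at s = 0 gives T(0) = -40/(-42) = 20/21.

Answer: 20/21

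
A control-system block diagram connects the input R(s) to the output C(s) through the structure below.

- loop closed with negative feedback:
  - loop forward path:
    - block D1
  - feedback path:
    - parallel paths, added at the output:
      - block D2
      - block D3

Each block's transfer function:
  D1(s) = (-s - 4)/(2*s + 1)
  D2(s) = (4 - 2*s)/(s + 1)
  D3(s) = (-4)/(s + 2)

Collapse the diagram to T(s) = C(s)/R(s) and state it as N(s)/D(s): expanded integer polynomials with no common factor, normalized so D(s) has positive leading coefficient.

Step 1. parallel reduction of D2, D3 -> (-2*s^2 - 4*s + 4)/(s^2 + 3*s + 2)
Step 2. close the feedback loop around D1, (D2+D3) - this is the overall T(s), already in the required normalized form

Final answer: (-s^3 - 7*s^2 - 14*s - 8)/(4*s^3 + 19*s^2 + 19*s - 14)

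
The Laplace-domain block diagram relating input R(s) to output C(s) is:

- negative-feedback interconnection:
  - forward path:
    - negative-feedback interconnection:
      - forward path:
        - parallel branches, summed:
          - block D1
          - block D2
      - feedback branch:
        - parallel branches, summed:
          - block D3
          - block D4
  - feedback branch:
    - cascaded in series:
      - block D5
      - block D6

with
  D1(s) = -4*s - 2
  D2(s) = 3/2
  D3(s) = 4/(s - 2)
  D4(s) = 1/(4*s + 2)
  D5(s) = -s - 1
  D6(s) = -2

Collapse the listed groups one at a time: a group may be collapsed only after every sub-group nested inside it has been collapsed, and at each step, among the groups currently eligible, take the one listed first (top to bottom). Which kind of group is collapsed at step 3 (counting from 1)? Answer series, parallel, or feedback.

Answer: feedback

Working:
Step 1: sum the parallel branches D1, D2
Step 2: parallel reduction of D3, D4
Step 3: feedback reduction of (D1+D2), (D3+D4)
Step 4: reduce the series chain D5, D6
Step 5: apply the feedback formula to [(D1+D2)/(1+(D1+D2)*(D3+D4))], (D5*D6)
Step 3 collapses a feedback group.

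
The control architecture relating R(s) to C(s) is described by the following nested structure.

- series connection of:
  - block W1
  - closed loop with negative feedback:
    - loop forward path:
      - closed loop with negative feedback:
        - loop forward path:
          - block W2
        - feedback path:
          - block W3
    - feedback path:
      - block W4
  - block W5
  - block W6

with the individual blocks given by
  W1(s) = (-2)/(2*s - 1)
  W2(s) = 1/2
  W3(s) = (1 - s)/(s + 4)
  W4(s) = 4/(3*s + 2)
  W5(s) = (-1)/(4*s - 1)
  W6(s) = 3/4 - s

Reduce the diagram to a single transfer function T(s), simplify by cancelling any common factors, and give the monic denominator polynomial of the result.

Answer: s^4 + 41*s^3/4 + 77*s^2/24 - 57*s/8 + 17/12

Working:
1. close the feedback loop around W2, W3 -> (s + 4)/(s + 9)
2. reduce the feedback loop with forward [W2/(1+W2*W3)] and return W4 -> (3*s^2 + 14*s + 8)/(3*s^2 + 33*s + 34)
3. multiply W1, [[W2/(1+W2*W3)]/(1+[W2/(1+W2*W3)]*W4)], W5, W6 (series) -> (-12*s^3 - 47*s^2 + 10*s + 24)/(48*s^4 + 492*s^3 + 154*s^2 - 342*s + 68)
That last expression is T(s), already simplified. Scaling its denominator by 1/48 (the reciprocal of the leading coefficient) yields the monic denominator.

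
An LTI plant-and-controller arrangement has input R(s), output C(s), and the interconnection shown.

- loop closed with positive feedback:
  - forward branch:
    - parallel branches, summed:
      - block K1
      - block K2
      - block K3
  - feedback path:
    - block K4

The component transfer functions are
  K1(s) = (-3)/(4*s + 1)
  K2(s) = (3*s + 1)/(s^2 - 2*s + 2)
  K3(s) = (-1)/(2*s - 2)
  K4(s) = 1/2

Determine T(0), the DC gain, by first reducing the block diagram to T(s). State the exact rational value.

First reduce the diagram to T(s).

(1) combine K1, K2, K3 in parallel -> (14*s^3 + 15*s^2 - 42*s + 8)/(8*s^4 - 22*s^3 + 26*s^2 - 8*s - 4)
(2) collapse the loop ((K1+K2+K3) forward, K4 return) -> (28*s^3 + 30*s^2 - 84*s + 16)/(16*s^4 - 58*s^3 + 37*s^2 + 26*s - 16)
The step-2 result is T(s). Setting s = 0: T(0) = 16/(-16) = -1.

Answer: -1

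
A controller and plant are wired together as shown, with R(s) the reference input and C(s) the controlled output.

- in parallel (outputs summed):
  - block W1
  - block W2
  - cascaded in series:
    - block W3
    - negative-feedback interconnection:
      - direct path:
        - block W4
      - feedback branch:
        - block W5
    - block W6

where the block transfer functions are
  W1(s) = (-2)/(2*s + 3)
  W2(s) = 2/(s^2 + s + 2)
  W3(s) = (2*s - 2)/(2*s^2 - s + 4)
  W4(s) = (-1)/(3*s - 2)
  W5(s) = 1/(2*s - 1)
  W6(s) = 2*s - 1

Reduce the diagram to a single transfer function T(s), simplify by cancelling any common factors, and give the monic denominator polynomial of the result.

[1] close the feedback loop around W4, W5; result (1 - 2*s)/(6*s^2 - 7*s + 1)
[2] multiply W3, [W4/(1+W4*W5)], W6 (series); result (-8*s^2 + 8*s - 2)/(12*s^3 - 8*s^2 + 25*s - 4)
[3] reduce the parallel group W1, W2, (W3*[W4/(1+W4*W5)]*W6); result (-40*s^5 + 16*s^4 - 62*s^3 + 40*s^2 + 76*s - 20)/(24*s^6 + 44*s^5 + 94*s^4 + 133*s^3 + 107*s^2 + 122*s - 24)
That last expression is T(s), already simplified. Scaling its denominator by 1/24 (the reciprocal of the leading coefficient) yields the monic denominator.

Hence the answer: s^6 + 11*s^5/6 + 47*s^4/12 + 133*s^3/24 + 107*s^2/24 + 61*s/12 - 1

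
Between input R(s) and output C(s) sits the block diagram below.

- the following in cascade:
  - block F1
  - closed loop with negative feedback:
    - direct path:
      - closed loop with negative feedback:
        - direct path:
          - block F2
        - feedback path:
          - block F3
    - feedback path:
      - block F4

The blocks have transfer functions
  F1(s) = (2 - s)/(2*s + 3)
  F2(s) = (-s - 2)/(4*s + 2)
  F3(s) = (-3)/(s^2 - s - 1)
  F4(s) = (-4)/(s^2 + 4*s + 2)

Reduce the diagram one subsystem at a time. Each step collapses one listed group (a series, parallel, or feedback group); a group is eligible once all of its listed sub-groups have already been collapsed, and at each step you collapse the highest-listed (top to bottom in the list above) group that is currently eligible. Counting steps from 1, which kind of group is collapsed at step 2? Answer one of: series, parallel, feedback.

(1) feedback reduction of F2, F3
(2) feedback reduction of [F2/(1+F2*F3)], F4
(3) reduce the series chain F1, [[F2/(1+F2*F3)]/(1+[F2/(1+F2*F3)]*F4)]
Step 2 collapses a feedback group.

Answer: feedback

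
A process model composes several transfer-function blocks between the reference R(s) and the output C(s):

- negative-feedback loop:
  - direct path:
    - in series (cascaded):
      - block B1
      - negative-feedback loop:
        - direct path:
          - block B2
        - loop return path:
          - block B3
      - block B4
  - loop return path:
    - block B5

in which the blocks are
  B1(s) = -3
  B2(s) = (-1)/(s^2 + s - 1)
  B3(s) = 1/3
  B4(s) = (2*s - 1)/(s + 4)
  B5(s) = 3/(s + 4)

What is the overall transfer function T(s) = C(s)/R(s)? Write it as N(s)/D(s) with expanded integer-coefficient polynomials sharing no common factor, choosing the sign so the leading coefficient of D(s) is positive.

Answer: (18*s^2 + 63*s - 36)/(3*s^4 + 27*s^3 + 68*s^2 + 70*s - 91)

Working:
1. close the feedback loop around B2, B3; result (-3)/(3*s^2 + 3*s - 4)
2. multiply B1, [B2/(1+B2*B3)], B4 (series); result (18*s - 9)/(3*s^3 + 15*s^2 + 8*s - 16)
3. apply the feedback formula to (B1*[B2/(1+B2*B3)]*B4), B5 - this is the overall T(s), already in the required normalized form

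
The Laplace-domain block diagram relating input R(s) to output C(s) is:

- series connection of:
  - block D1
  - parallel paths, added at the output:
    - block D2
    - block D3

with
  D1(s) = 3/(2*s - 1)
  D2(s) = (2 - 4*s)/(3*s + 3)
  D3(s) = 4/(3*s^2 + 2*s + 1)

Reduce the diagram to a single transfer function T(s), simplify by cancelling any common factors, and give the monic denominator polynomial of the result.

Answer: s^4 + 7*s^3/6 + s^2/6 - s/6 - 1/6

Working:
Step 1. parallel reduction of D2, D3; result (-12*s^3 - 2*s^2 + 12*s + 14)/(9*s^3 + 15*s^2 + 9*s + 3)
Step 2. reduce the series chain D1, (D2+D3); result (-12*s^3 - 2*s^2 + 12*s + 14)/(6*s^4 + 7*s^3 + s^2 - s - 1)
No further cancellation is possible in the step-2 result, so that is T(s). Its denominator becomes monic after dividing by the leading coefficient 6.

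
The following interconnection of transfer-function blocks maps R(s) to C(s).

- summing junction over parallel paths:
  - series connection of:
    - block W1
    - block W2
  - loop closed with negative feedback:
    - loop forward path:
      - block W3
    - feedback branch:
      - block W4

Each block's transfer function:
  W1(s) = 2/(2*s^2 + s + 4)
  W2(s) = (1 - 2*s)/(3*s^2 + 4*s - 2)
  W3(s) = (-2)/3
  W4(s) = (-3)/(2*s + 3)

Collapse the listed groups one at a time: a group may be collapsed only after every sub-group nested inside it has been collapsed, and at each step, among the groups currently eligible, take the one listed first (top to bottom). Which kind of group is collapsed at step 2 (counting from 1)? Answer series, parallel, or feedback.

(1) reduce the series chain W1, W2
(2) apply the feedback formula to W3, W4
(3) add (W1*W2), [W3/(1+W3*W4)] (parallel)
At step 2 the group reduced is feedback.

Final answer: feedback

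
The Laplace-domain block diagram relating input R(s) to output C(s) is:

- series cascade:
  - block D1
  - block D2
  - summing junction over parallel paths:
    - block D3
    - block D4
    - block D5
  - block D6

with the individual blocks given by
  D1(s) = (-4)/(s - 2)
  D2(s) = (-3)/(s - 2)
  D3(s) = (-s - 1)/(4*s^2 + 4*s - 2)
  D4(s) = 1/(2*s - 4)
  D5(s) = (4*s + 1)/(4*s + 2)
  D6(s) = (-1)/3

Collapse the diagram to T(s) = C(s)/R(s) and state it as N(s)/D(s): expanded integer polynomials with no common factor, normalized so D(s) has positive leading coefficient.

Answer: (-16*s^4 + 8*s^3 + 30*s^2 - 16*s - 6)/(4*s^6 - 18*s^5 + 12*s^4 + 39*s^3 - 42*s^2 - 12*s + 8)

Working:
(1) sum the parallel branches D3, D4, D5 = (8*s^4 - 4*s^3 - 15*s^2 + 8*s + 3)/(8*s^4 - 4*s^3 - 24*s^2 - 2*s + 4)
(2) cascade D1, D2, (D3+D4+D5), D6: this yields T(s), and no further normalization is needed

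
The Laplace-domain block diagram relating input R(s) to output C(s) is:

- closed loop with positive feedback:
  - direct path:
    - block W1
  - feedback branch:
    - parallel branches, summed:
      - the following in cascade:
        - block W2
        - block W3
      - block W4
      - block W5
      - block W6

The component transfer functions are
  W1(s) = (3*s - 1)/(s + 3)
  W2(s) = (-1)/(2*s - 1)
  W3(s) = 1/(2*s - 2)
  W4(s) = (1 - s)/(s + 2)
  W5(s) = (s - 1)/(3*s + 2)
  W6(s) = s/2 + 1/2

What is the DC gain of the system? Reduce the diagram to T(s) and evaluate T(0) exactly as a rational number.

Reducing step by step:

Step 1. reduce the series chain W2, W3; result (-1)/(4*s^2 - 6*s + 2)
Step 2. reduce the parallel group (W2*W3), W4, W5, W6; result (6*s^5 + 5*s^4 + 14*s^3 - 36*s^2 - 4*s)/(12*s^4 + 14*s^3 - 26*s^2 - 8*s + 8)
Step 3. reduce the feedback loop with forward W1 and return ((W2*W3)+W4+W5+W6); result (-36*s^5 - 30*s^4 + 92*s^3 - 2*s^2 - 32*s + 8)/(18*s^6 - 3*s^5 - 13*s^4 - 138*s^3 + 110*s^2 + 20*s - 24)
DC gain: substitute s = 0 into T(s) from step 3: T(0) = 8/(-24) = -1/3.

Answer: -1/3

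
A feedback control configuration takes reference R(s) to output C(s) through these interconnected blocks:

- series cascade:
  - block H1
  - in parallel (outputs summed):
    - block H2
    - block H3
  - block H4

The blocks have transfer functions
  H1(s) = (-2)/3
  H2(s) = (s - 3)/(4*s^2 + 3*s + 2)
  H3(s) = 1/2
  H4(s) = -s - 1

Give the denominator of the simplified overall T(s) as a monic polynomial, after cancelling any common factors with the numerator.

Step 1. reduce the parallel group H2, H3; result (4*s^2 + 5*s - 4)/(8*s^2 + 6*s + 4)
Step 2. combine H1, (H2+H3), H4 in series; result (4*s^3 + 9*s^2 + s - 4)/(12*s^2 + 9*s + 6)
T(s) is the step-2 result (common factors already cancelled). Leading coefficient of the denominator: 12. Divide through by 12 for the monic polynomial.

Answer: s^2 + 3*s/4 + 1/2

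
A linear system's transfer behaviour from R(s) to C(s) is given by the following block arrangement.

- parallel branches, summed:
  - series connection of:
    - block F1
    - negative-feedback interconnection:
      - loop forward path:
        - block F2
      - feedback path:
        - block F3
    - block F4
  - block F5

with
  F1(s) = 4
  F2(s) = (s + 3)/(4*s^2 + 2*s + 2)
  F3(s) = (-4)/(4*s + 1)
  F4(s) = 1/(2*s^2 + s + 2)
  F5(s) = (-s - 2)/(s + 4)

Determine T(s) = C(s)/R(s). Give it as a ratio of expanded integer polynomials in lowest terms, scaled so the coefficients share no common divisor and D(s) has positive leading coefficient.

(1) collapse the loop (F2 forward, F3 return) -> (4*s^2 + 13*s + 3)/(16*s^3 + 12*s^2 + 6*s - 10)
(2) multiply F1, [F2/(1+F2*F3)], F4 (series) -> (8*s^2 + 26*s + 6)/(16*s^5 + 20*s^4 + 28*s^3 + 5*s^2 + s - 10)
(3) parallel reduction of (F1*[F2/(1+F2*F3)]*F4), F5; the result is T(s) itself (integer coefficients, no common factor, positive leading denominator coefficient)

Final answer: (-16*s^6 - 52*s^5 - 68*s^4 - 53*s^3 + 47*s^2 + 118*s + 44)/(16*s^6 + 84*s^5 + 108*s^4 + 117*s^3 + 21*s^2 - 6*s - 40)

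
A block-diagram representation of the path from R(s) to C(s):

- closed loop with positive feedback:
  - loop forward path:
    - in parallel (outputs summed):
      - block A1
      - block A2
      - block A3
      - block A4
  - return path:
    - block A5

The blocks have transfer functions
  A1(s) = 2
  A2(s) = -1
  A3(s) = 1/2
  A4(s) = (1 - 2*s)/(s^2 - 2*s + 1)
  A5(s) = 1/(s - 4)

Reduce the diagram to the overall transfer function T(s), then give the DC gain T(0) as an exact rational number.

First reduce the diagram to T(s).

Step 1 - reduce the parallel group A1, A2, A3, A4 -> (3*s^2 - 10*s + 5)/(2*s^2 - 4*s + 2)
Step 2 - apply the feedback formula to (A1+A2+A3+A4), A5 -> (3*s^3 - 22*s^2 + 45*s - 20)/(2*s^3 - 15*s^2 + 28*s - 13)
DC gain: substitute s = 0 into T(s) from step 2: T(0) = -20/(-13) = 20/13.

Answer: 20/13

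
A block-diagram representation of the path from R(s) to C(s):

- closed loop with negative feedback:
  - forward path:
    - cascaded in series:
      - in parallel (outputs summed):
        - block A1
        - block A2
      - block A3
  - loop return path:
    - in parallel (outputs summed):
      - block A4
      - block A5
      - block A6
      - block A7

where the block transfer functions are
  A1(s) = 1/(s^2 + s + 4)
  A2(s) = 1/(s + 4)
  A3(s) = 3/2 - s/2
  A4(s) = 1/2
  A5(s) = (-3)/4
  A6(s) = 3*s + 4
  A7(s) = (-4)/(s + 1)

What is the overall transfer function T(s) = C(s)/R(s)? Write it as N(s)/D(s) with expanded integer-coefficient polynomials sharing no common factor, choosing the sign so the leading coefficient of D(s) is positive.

(1) add A1, A2 (parallel) -> (s^2 + 2*s + 8)/(s^3 + 5*s^2 + 8*s + 16)
(2) reduce the series chain (A1+A2), A3 -> (-s^3 + s^2 - 2*s + 24)/(2*s^3 + 10*s^2 + 16*s + 32)
(3) parallel reduction of A4, A5, A6, A7 -> (12*s^2 + 27*s - 1)/(4*s + 4)
(4) collapse the loop (((A1+A2)*A3) forward, (A4+A5+A6+A7) return), which is the overall transfer function T(s) = C(s)/R(s) in lowest terms

Hence the answer: (4*s^4 + 4*s^2 - 88*s - 96)/(12*s^5 + 7*s^4 - 52*s^3 - 337*s^2 - 842*s - 104)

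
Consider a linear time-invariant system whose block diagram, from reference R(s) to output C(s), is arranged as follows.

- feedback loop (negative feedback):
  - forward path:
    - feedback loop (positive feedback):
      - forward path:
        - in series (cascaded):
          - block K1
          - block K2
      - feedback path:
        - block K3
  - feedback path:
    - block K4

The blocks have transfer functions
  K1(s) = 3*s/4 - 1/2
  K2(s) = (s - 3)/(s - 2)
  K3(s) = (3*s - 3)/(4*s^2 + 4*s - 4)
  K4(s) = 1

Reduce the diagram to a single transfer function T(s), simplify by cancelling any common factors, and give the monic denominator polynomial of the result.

Step 1 - cascade K1, K2: (3*s^2 - 11*s + 6)/(4*s - 8)
Step 2 - feedback reduction of (K1*K2), K3: (12*s^4 - 32*s^3 - 32*s^2 + 68*s - 24)/(7*s^3 + 26*s^2 - 99*s + 50)
Step 3 - close the feedback loop around [(K1*K2)/(1-(K1*K2)*K3)], K4: (12*s^4 - 32*s^3 - 32*s^2 + 68*s - 24)/(12*s^4 - 25*s^3 - 6*s^2 - 31*s + 26)
No further cancellation is possible in the step-3 result, so that is T(s). Its denominator becomes monic after dividing by the leading coefficient 12.

Hence the answer: s^4 - 25*s^3/12 - s^2/2 - 31*s/12 + 13/6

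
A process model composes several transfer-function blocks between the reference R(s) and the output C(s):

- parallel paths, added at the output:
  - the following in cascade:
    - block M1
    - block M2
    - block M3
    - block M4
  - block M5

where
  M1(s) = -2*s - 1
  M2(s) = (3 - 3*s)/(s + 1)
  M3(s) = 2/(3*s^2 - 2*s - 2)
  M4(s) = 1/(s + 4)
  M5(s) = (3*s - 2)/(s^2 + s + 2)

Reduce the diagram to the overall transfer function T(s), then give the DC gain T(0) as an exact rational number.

Answer: -1/4

Working:
Step 1. reduce the series chain M1, M2, M3, M4; result (12*s^2 - 6*s - 6)/(3*s^4 + 13*s^3 - 18*s - 8)
Step 2. combine (M1*M2*M3*M4), M5 in parallel; result (9*s^5 + 45*s^4 - 20*s^3 - 42*s^2 - 6*s + 4)/(3*s^6 + 16*s^5 + 19*s^4 + 8*s^3 - 26*s^2 - 44*s - 16)
The step-2 result is T(s). Setting s = 0: T(0) = 4/(-16) = -1/4.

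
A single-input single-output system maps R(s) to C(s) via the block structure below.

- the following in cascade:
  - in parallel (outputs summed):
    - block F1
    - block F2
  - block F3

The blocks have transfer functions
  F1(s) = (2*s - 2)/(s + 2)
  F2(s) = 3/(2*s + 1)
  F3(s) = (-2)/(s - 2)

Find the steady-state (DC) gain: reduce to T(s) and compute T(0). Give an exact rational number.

Step 1. sum the parallel branches F1, F2; result (4*s^2 + s + 4)/(2*s^2 + 5*s + 2)
Step 2. reduce the series chain (F1+F2), F3; result (-8*s^2 - 2*s - 8)/(2*s^3 + s^2 - 8*s - 4)
DC gain: substitute s = 0 into T(s) from step 2: T(0) = -8/(-4) = 2.

Final answer: 2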